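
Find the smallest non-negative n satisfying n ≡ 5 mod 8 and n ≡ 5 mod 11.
M = 8 × 11 = 88. M₁ = 11, y₁ ≡ 3 mod 8. M₂ = 8, y₂ ≡ 7 mod 11. n = 5×11×3 + 5×8×7 ≡ 5 mod 88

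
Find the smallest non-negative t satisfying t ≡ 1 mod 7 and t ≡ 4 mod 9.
M = 7 × 9 = 63. M₁ = 9, y₁ ≡ 4 mod 7. M₂ = 7, y₂ ≡ 4 mod 9. t = 1×9×4 + 4×7×4 ≡ 22 mod 63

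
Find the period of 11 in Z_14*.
Powers of 11 mod 14: 11^1≡11, 11^2≡9, 11^3≡1. So the order of 11 is 3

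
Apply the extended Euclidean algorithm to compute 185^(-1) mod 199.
Extended GCD: 185(71) + 199(-66) = 1. So 185^(-1) ≡ 71 mod 199. Verify: 185 × 71 = 13135 ≡ 1 mod 199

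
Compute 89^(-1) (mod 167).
Since 167 is prime, by Fermat 89^(-1) ≡ 89^{165} ≡ 152 (mod 167). Verify: 89 × 152 = 13528 ≡ 1 (mod 167)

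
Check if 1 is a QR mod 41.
By Euler's criterion: 1^{20} ≡ 1 (mod 41). Since this equals 1, 1 is a QR.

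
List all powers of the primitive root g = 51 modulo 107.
51^1, 51^2, ..., 51^{106} mod 107: [51, 33, 78, 19, 6, 92, 91, 40, 7, 36, 17, 11, 26, 42, 2, 102, 66, 49, 38, 12, 77, 75, 80, 14, 72, 34, 22, 52, 84, 4, 97, 25, 98, 76, 24, 47, 43, 53, 28, 37, 68, 44, 104, 61, 8, 87, 50, 89, 45, 48, 94, 86, 106, 56, 74, 29, 88, 101, 15, 16, 67, 100, 71, 90, 96, 81, 65, 105, 5, 41, 58, 69, 95, 30, 32, 27, 93, 35, 73, 85, 55, 23, 103, 10, 82, 9, 31, 83, 60, 64, 54, 79, 70, 39, 63, 3, 46, 99, 20, 57, 18, 62, 59, 13, 21, 1]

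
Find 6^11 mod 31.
By repeated squaring mod 31: 6^{1}≡6, 6^{2}≡5, 6^{4}≡25, 6^{8}≡5. Then 6^{11} = 6^{8+2+1} ≡ 5 × 5 × 6 ≡ 26 mod 31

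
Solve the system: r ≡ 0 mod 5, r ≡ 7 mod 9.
M = 5 × 9 = 45. M₁ = 9, y₁ ≡ 4 mod 5. M₂ = 5, y₂ ≡ 2 mod 9. r = 0×9×4 + 7×5×2 ≡ 25 mod 45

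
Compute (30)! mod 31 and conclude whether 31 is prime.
(30)! mod 31 = 30. Since 30 ≡ -1 mod 31, 31 is prime.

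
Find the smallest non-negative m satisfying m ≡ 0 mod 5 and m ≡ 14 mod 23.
M = 5 × 23 = 115. M₁ = 23, y₁ ≡ 2 mod 5. M₂ = 5, y₂ ≡ 14 mod 23. m = 0×23×2 + 14×5×14 ≡ 60 mod 115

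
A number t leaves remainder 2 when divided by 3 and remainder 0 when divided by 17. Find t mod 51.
M = 3 × 17 = 51. M₁ = 17, y₁ ≡ 2 mod 3. M₂ = 3, y₂ ≡ 6 mod 17. t = 2×17×2 + 0×3×6 ≡ 17 mod 51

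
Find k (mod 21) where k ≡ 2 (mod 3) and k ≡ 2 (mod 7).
M = 3 × 7 = 21. M₁ = 7, y₁ ≡ 1 (mod 3). M₂ = 3, y₂ ≡ 5 (mod 7). k = 2×7×1 + 2×3×5 ≡ 2 (mod 21)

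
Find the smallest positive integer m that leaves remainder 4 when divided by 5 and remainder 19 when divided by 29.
M = 5 × 29 = 145. M₁ = 29, y₁ ≡ 4 (mod 5). M₂ = 5, y₂ ≡ 6 (mod 29). m = 4×29×4 + 19×5×6 ≡ 19 (mod 145)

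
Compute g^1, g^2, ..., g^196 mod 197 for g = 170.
170^1, 170^2, ..., 170^{196} mod 197: [170, 138, 17, 132, 179, 92, 77, 88, 185, 127, 117, 190, 189, 19, 78, 61, 126, 144, 52, 172, 84, 96, 166, 49, 56, 64, 45, 164, 103, 174, 30, 175, 3, 116, 20, 51, 2, 143, 79, 34, 67, 161, 184, 154, 176, 173, 57, 37, 183, 181, 38, 156, 122, 55, 91, 104, 147, 168, 192, 135, 98, 112, 128, 90, 131, 9, 151, 60, 153, 6, 35, 40, 102, 4, 89, 158, 68, 134, 125, 171, 111, 155, 149, 114, 74, 169, 165, 76, 115, 47, 110, 182, 11, 97, 139, 187, 73, 196, 27, 59, 180, 65, 18, 105, 120, 109, 12, 70, 80, 7, 8, 178, 119, 136, 71, 53, 145, 25, 113, 101, 31, 148, 141, 133, 152, 33, 94, 23, 167, 22, 194, 81, 177, 146, 195, 54, 118, 163, 130, 36, 13, 43, 21, 24, 140, 160, 14, 16, 159, 41, 75, 142, 106, 93, 50, 29, 5, 62, 99, 85, 69, 107, 66, 188, 46, 137, 44, 191, 162, 157, 95, 193, 108, 39, 129, 63, 72, 26, 86, 42, 48, 83, 123, 28, 32, 121, 82, 150, 87, 15, 186, 100, 58, 10, 124, 1]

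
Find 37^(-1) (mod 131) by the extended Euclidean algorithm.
Extended GCD: 37(-46) + 131(13) = 1. So 37^(-1) ≡ -46 ≡ 85 (mod 131). Verify: 37 × 85 = 3145 ≡ 1 (mod 131)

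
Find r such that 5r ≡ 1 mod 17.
Since 17 is prime, by Fermat 5^(-1) ≡ 5^{15} ≡ 7 mod 17. Verify: 5 × 7 = 35 ≡ 1 mod 17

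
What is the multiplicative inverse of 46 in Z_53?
Since 53 is prime, by Fermat 46^(-1) ≡ 46^{51} ≡ 15 (mod 53). Verify: 46 × 15 = 690 ≡ 1 (mod 53)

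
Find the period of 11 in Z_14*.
Powers of 11 mod 14: 11^1≡11, 11^2≡9, 11^3≡1. ord_14(11) = 3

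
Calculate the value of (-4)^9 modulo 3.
Using Fermat: (-4)^{2} ≡ 1 (mod 3). 9 ≡ 1 (mod 2). So (-4)^{9} ≡ (-4)^{1} ≡ 2 (mod 3)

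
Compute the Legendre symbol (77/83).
(77/83) = 77^{41} mod 83 = 1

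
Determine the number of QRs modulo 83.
Exactly half the non-zero residues mod a prime are QRs: (83-1)/2 = 41.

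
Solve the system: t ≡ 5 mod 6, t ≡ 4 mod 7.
M = 6 × 7 = 42. M₁ = 7, y₁ ≡ 1 mod 6. M₂ = 6, y₂ ≡ 6 mod 7. t = 5×7×1 + 4×6×6 ≡ 11 mod 42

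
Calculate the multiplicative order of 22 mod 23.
Powers of 22 mod 23: 22^1≡22, 22^2≡1. So the order of 22 is 2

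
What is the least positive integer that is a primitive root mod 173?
g = 2. Powers: [2, 4, 8, 16, 32, 64, 128, ...] generates all 172 non-zero residues.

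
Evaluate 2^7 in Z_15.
By repeated squaring (mod 15): 2^{1}≡2, 2^{2}≡4, 2^{4}≡1. Then 2^{7} = 2^{4+2+1} ≡ 1 × 4 × 2 ≡ 8 (mod 15)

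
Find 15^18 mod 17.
Using Fermat: 15^{16} ≡ 1 mod 17. 18 ≡ 2 mod 16. So 15^{18} ≡ 15^{2} ≡ 4 mod 17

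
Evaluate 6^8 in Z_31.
By repeated squaring (mod 31): 6^{1}≡6, 6^{2}≡5, 6^{4}≡25, 6^{8}≡5. So 6^{8} ≡ 5 (mod 31)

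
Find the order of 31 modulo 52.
Powers of 31 mod 52: 31^1≡31, 31^2≡25, 31^3≡47, 31^4≡1. Order = 4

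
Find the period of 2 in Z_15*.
Powers of 2 mod 15: 2^1≡2, 2^2≡4, 2^3≡8, 2^4≡1. ord_15(2) = 4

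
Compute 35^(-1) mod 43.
Since 43 is prime, by Fermat 35^(-1) ≡ 35^{41} ≡ 16 mod 43. Verify: 35 × 16 = 560 ≡ 1 mod 43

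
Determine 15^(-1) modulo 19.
Since 19 is prime, by Fermat 15^(-1) ≡ 15^{17} ≡ 14 mod 19. Verify: 15 × 14 = 210 ≡ 1 mod 19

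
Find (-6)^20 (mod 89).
By repeated squaring (mod 89): (-6)^{1}≡83, (-6)^{2}≡36, (-6)^{4}≡50, (-6)^{8}≡8, (-6)^{16}≡64. Then (-6)^{20} = (-6)^{16+4} ≡ 64 × 50 ≡ 85 (mod 89)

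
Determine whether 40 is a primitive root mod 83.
40^{41} ≡ 1 mod 83 and 41 < 82, so ord_83(40) = 41 ≠ 82 and 40 is not a primitive root.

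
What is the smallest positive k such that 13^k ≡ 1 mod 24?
Powers of 13 mod 24: 13^1≡13, 13^2≡1. ord_24(13) = 2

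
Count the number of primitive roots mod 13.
Number of primitive roots mod 13 = φ(p-1) = φ(12) = 4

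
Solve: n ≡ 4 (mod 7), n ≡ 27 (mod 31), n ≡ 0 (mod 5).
M = 7 × 31 × 5 = 1085. M₁ = 155, y₁ ≡ 1 (mod 7). M₂ = 35, y₂ ≡ 8 (mod 31). M₃ = 217, y₃ ≡ 3 (mod 5). n = 4×155×1 + 27×35×8 + 0×217×3 ≡ 585 (mod 1085)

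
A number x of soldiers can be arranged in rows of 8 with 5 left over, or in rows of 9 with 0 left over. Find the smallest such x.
M = 8 × 9 = 72. M₁ = 9, y₁ ≡ 1 mod 8. M₂ = 8, y₂ ≡ 8 mod 9. x = 5×9×1 + 0×8×8 ≡ 45 mod 72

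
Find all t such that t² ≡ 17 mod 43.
The square roots of 17 mod 43 are 24 and 19. Verify: 24² = 576 ≡ 17 mod 43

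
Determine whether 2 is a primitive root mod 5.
ord_5(2) divides 4. For each prime q|4: 2^{2}≡4, none ≡ 1. So 2 has order 4 and is a primitive root mod 5.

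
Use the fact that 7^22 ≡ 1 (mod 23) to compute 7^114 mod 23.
By Fermat: 7^{22} ≡ 1 (mod 23). 114 = 5×22 + 4. So 7^{114} ≡ 7^{4} ≡ 9 (mod 23)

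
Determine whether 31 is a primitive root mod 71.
ord_71(31) divides 70. For each prime q|70: 31^{35}≡70, 31^{14}≡54, 31^{10}≡20, none ≡ 1. So 31 has order 70 and is a primitive root mod 71.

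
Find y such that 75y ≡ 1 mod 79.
Since 79 is prime, by Fermat 75^(-1) ≡ 75^{77} ≡ 59 mod 79. Verify: 75 × 59 = 4425 ≡ 1 mod 79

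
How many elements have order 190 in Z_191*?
There are φ(191-1) = φ(190) = 72 primitive roots modulo 191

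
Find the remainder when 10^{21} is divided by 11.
By Fermat: 10^{10} ≡ 1 mod 11. 21 = 2×10 + 1. So 10^{21} ≡ 10^{1} ≡ 10 mod 11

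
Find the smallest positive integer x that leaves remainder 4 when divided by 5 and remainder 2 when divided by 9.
M = 5 × 9 = 45. M₁ = 9, y₁ ≡ 4 (mod 5). M₂ = 5, y₂ ≡ 2 (mod 9). x = 4×9×4 + 2×5×2 ≡ 29 (mod 45)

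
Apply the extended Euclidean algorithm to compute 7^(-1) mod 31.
Extended GCD: 7(9) + 31(-2) = 1. So 7^(-1) ≡ 9 mod 31. Verify: 7 × 9 = 63 ≡ 1 mod 31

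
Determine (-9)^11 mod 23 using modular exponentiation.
By repeated squaring mod 23: (-9)^{1}≡14, (-9)^{2}≡12, (-9)^{4}≡6, (-9)^{8}≡13. Then (-9)^{11} = (-9)^{8+2+1} ≡ 13 × 12 × 14 ≡ 22 mod 23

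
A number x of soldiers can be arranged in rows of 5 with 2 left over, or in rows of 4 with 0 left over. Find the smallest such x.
M = 5 × 4 = 20. M₁ = 4, y₁ ≡ 4 mod 5. M₂ = 5, y₂ ≡ 1 mod 4. x = 2×4×4 + 0×5×1 ≡ 12 mod 20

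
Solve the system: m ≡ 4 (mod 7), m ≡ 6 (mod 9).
M = 7 × 9 = 63. M₁ = 9, y₁ ≡ 4 (mod 7). M₂ = 7, y₂ ≡ 4 (mod 9). m = 4×9×4 + 6×7×4 ≡ 60 (mod 63)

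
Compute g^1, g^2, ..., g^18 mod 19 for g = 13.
13^1, 13^2, ..., 13^{18} mod 19: [13, 17, 12, 4, 14, 11, 10, 16, 18, 6, 2, 7, 15, 5, 8, 9, 3, 1]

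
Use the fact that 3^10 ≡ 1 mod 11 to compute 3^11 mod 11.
By Fermat: 3^{10} ≡ 1 mod 11. So 3^{11} = 3^{10} · 3^{1} ≡ 3^{1} ≡ 3 mod 11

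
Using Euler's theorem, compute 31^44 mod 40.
By Euler: 31^{16} ≡ 1 (mod 40) since gcd(31, 40) = 1. 44 = 2×16 + 12. So 31^{44} ≡ 31^{12} ≡ 1 (mod 40)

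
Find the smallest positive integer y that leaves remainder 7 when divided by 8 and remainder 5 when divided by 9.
M = 8 × 9 = 72. M₁ = 9, y₁ ≡ 1 mod 8. M₂ = 8, y₂ ≡ 8 mod 9. y = 7×9×1 + 5×8×8 ≡ 23 mod 72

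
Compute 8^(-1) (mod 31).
Since 31 is prime, by Fermat 8^(-1) ≡ 8^{29} ≡ 4 (mod 31). Verify: 8 × 4 = 32 ≡ 1 (mod 31)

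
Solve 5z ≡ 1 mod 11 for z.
Since 11 is prime, by Fermat 5^(-1) ≡ 5^{9} ≡ 9 mod 11. Verify: 5 × 9 = 45 ≡ 1 mod 11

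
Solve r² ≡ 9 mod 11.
The square roots of 9 mod 11 are 3 and 8. Verify: 3² = 9 ≡ 9 mod 11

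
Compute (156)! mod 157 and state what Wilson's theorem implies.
(156)! mod 157 = 156. Since this equals -1 mod 157, Wilson confirms 157 is prime.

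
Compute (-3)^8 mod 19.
By repeated squaring mod 19: (-3)^{1}≡16, (-3)^{2}≡9, (-3)^{4}≡5, (-3)^{8}≡6. So (-3)^{8} ≡ 6 mod 19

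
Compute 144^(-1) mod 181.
Since 181 is prime, by Fermat 144^(-1) ≡ 144^{179} ≡ 44 mod 181. Verify: 144 × 44 = 6336 ≡ 1 mod 181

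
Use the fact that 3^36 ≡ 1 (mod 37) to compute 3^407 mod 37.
By Fermat: 3^{36} ≡ 1 (mod 37). 407 ≡ 11 (mod 36). So 3^{407} ≡ 3^{11} ≡ 28 (mod 37)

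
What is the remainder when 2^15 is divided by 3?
Using Fermat: 2^{2} ≡ 1 mod 3. 15 ≡ 1 mod 2. So 2^{15} ≡ 2^{1} ≡ 2 mod 3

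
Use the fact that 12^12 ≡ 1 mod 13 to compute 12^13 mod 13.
By Fermat: 12^{12} ≡ 1 mod 13. So 12^{13} = 12^{12} · 12^{1} ≡ 12^{1} ≡ 12 mod 13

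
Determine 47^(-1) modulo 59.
Since 59 is prime, by Fermat 47^(-1) ≡ 47^{57} ≡ 54 (mod 59). Verify: 47 × 54 = 2538 ≡ 1 (mod 59)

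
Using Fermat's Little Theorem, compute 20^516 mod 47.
By Fermat: 20^{46} ≡ 1 (mod 47). 516 ≡ 10 (mod 46). So 20^{516} ≡ 20^{10} ≡ 25 (mod 47)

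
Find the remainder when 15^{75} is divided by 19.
By Fermat: 15^{18} ≡ 1 (mod 19). 75 = 4×18 + 3. So 15^{75} ≡ 15^{3} ≡ 12 (mod 19)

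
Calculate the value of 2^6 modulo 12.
By repeated squaring (mod 12): 2^{1}≡2, 2^{2}≡4, 2^{4}≡4. Then 2^{6} = 2^{4+2} ≡ 4 × 4 ≡ 4 (mod 12)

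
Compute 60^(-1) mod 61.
Since 61 is prime, by Fermat 60^(-1) ≡ 60^{59} ≡ 60 mod 61. Verify: 60 × 60 = 3600 ≡ 1 mod 61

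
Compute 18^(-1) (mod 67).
Since 67 is prime, by Fermat 18^(-1) ≡ 18^{65} ≡ 41 (mod 67). Verify: 18 × 41 = 738 ≡ 1 (mod 67)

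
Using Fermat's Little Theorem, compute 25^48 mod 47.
By Fermat: 25^{46} ≡ 1 (mod 47). So 25^{48} = 25^{46} · 25^{2} ≡ 25^{2} ≡ 14 (mod 47)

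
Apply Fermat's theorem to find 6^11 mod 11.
By Fermat: 6^{10} ≡ 1 mod 11. So 6^{11} = 6^{10} · 6^{1} ≡ 6^{1} ≡ 6 mod 11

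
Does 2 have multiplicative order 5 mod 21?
Powers of 2 mod 21: 2^1≡2, 2^2≡4, 2^3≡8, 2^4≡16, 2^5≡11, 2^6≡1. 2^5≡11≢1, so ord ≠ 5. No, the actual order is 6.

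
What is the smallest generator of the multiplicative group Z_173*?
g = 2. For each prime q|172: 2^{86}≡172, 2^{4}≡16, none ≡ 1, so ord_173(2) = 172 and 2 is a primitive root.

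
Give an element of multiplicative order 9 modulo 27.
4 has order 9 mod 27 since 4^{9} ≡ 1 (mod 27) and no smaller power works.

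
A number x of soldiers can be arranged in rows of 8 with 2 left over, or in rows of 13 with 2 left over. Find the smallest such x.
M = 8 × 13 = 104. M₁ = 13, y₁ ≡ 5 mod 8. M₂ = 8, y₂ ≡ 5 mod 13. x = 2×13×5 + 2×8×5 ≡ 2 mod 104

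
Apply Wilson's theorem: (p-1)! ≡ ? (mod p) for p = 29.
By Wilson's theorem, (28)! ≡ -1 ≡ 28 (mod 29)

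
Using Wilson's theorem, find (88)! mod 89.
By Wilson's theorem, (88)! ≡ -1 ≡ 88 (mod 89)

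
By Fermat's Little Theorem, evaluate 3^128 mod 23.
By Fermat: 3^{22} ≡ 1 mod 23. 128 = 5×22 + 18. So 3^{128} ≡ 3^{18} ≡ 2 mod 23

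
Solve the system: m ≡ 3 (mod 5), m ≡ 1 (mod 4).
M = 5 × 4 = 20. M₁ = 4, y₁ ≡ 4 (mod 5). M₂ = 5, y₂ ≡ 1 (mod 4). m = 3×4×4 + 1×5×1 ≡ 13 (mod 20)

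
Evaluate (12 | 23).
(12/23) = 12^{11} mod 23 = 1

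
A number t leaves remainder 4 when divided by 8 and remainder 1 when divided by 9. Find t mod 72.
M = 8 × 9 = 72. M₁ = 9, y₁ ≡ 1 mod 8. M₂ = 8, y₂ ≡ 8 mod 9. t = 4×9×1 + 1×8×8 ≡ 28 mod 72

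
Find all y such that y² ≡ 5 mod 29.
The square roots of 5 mod 29 are 18 and 11. Verify: 18² = 324 ≡ 5 mod 29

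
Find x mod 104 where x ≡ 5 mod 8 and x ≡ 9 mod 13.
M = 8 × 13 = 104. M₁ = 13, y₁ ≡ 5 mod 8. M₂ = 8, y₂ ≡ 5 mod 13. x = 5×13×5 + 9×8×5 ≡ 61 mod 104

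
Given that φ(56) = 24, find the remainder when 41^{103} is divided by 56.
By Euler: 41^{24} ≡ 1 mod 56 since gcd(41, 56) = 1. 103 = 4×24 + 7. So 41^{103} ≡ 41^{7} ≡ 41 mod 56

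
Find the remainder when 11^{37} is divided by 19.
By Fermat: 11^{18} ≡ 1 mod 19. 37 = 2×18 + 1. So 11^{37} ≡ 11^{1} ≡ 11 mod 19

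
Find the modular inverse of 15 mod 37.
Since 37 is prime, by Fermat 15^(-1) ≡ 15^{35} ≡ 5 mod 37. Verify: 15 × 5 = 75 ≡ 1 mod 37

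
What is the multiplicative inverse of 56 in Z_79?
Since 79 is prime, by Fermat 56^(-1) ≡ 56^{77} ≡ 24 mod 79. Verify: 56 × 24 = 1344 ≡ 1 mod 79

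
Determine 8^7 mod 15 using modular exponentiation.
By repeated squaring mod 15: 8^{1}≡8, 8^{2}≡4, 8^{4}≡1. Then 8^{7} = 8^{4+2+1} ≡ 1 × 4 × 8 ≡ 2 mod 15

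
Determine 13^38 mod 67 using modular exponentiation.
By repeated squaring (mod 67): 13^{1}≡13, 13^{2}≡35, 13^{4}≡19, 13^{8}≡26, 13^{16}≡6, 13^{32}≡36. Then 13^{38} = 13^{32+4+2} ≡ 36 × 19 × 35 ≡ 21 (mod 67)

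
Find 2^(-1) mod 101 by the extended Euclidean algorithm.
Extended GCD: 2(-50) + 101(1) = 1. So 2^(-1) ≡ -50 ≡ 51 mod 101. Verify: 2 × 51 = 102 ≡ 1 mod 101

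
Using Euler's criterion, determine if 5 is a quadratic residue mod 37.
By Euler's criterion: 5^{18} ≡ 36 (mod 37). Since this equals -1 (≡ 36), 5 is not a QR.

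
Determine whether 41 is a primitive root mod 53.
ord_53(41) divides 52. For each prime q|52: 41^{26}≡52, 41^{4}≡13, none ≡ 1. So 41 has order 52 and is a primitive root mod 53.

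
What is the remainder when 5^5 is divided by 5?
By repeated squaring mod 5: 5^{1}≡0, 5^{2}≡0, 5^{4}≡0. Then 5^{5} = 5^{4+1} ≡ 0 × 0 ≡ 0 mod 5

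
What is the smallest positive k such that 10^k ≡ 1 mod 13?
Powers of 10 mod 13: 10^1≡10, 10^2≡9, 10^3≡12, 10^4≡3, 10^5≡4, 10^6≡1. Order = 6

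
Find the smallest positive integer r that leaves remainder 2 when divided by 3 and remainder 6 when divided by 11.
M = 3 × 11 = 33. M₁ = 11, y₁ ≡ 2 mod 3. M₂ = 3, y₂ ≡ 4 mod 11. r = 2×11×2 + 6×3×4 ≡ 17 mod 33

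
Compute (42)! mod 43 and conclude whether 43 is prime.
(42)! mod 43 = 42. Since 42 ≡ -1 mod 43, 43 is prime.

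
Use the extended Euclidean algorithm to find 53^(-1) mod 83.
Extended GCD: 53(-36) + 83(23) = 1. So 53^(-1) ≡ -36 ≡ 47 (mod 83). Verify: 53 × 47 = 2491 ≡ 1 (mod 83)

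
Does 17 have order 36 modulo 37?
ord_37(17) divides 36. For each prime q|36: 17^{18}≡36, 17^{12}≡26, none ≡ 1. So 17 has order 36 and is a primitive root mod 37.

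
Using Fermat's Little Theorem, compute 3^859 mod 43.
By Fermat: 3^{42} ≡ 1 mod 43. 859 ≡ 19 mod 42. So 3^{859} ≡ 3^{19} ≡ 19 mod 43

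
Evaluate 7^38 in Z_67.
By repeated squaring mod 67: 7^{1}≡7, 7^{2}≡49, 7^{4}≡56, 7^{8}≡54, 7^{16}≡35, 7^{32}≡19. Then 7^{38} = 7^{32+4+2} ≡ 19 × 56 × 49 ≡ 10 mod 67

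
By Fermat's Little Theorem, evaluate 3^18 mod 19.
By Fermat's Little Theorem, 3^{18} ≡ 1 mod 19 since 19 is prime and gcd(3, 19) = 1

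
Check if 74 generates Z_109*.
74^{54} ≡ 1 mod 109 and 54 < 108, so ord_109(74) = 54 ≠ 108 and 74 is not a primitive root.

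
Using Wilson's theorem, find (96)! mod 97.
By Wilson's theorem, (96)! ≡ -1 ≡ 96 (mod 97)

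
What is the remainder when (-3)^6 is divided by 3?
By repeated squaring mod 3: (-3)^{1}≡0, (-3)^{2}≡0, (-3)^{4}≡0. Then (-3)^{6} = (-3)^{4+2} ≡ 0 × 0 ≡ 0 mod 3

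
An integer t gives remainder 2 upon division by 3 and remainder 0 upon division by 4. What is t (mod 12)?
M = 3 × 4 = 12. M₁ = 4, y₁ ≡ 1 (mod 3). M₂ = 3, y₂ ≡ 3 (mod 4). t = 2×4×1 + 0×3×3 ≡ 8 (mod 12)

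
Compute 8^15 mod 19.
By repeated squaring (mod 19): 8^{1}≡8, 8^{2}≡7, 8^{4}≡11, 8^{8}≡7. Then 8^{15} = 8^{8+4+2+1} ≡ 7 × 11 × 7 × 8 ≡ 18 (mod 19)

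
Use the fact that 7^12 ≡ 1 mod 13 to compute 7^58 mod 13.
By Fermat: 7^{12} ≡ 1 mod 13. 58 = 4×12 + 10. So 7^{58} ≡ 7^{10} ≡ 4 mod 13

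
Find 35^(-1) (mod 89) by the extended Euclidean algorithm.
Extended GCD: 35(28) + 89(-11) = 1. So 35^(-1) ≡ 28 (mod 89). Verify: 35 × 28 = 980 ≡ 1 (mod 89)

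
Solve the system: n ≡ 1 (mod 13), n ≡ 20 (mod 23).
M = 13 × 23 = 299. M₁ = 23, y₁ ≡ 4 (mod 13). M₂ = 13, y₂ ≡ 16 (mod 23). n = 1×23×4 + 20×13×16 ≡ 66 (mod 299)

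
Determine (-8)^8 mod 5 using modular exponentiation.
Using Fermat: (-8)^{4} ≡ 1 (mod 5). 8 ≡ 0 (mod 4). So (-8)^{8} ≡ (-8)^{0} ≡ 1 (mod 5)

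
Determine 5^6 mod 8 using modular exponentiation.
By repeated squaring (mod 8): 5^{1}≡5, 5^{2}≡1, 5^{4}≡1. Then 5^{6} = 5^{4+2} ≡ 1 × 1 ≡ 1 (mod 8)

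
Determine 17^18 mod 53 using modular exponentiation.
By repeated squaring mod 53: 17^{1}≡17, 17^{2}≡24, 17^{4}≡46, 17^{8}≡49, 17^{16}≡16. Then 17^{18} = 17^{16+2} ≡ 16 × 24 ≡ 13 mod 53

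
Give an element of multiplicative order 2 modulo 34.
33 has order 2 mod 34 since 33^{2} ≡ 1 (mod 34) and no smaller power works.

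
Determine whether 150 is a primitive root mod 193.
150^{8} ≡ 1 (mod 193) and 8 < 192, so ord_193(150) = 8 ≠ 192 and 150 is not a primitive root.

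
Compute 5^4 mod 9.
5^{4} = 625 ≡ 4 mod 9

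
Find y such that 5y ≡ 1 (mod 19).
Since 19 is prime, by Fermat 5^(-1) ≡ 5^{17} ≡ 4 (mod 19). Verify: 5 × 4 = 20 ≡ 1 (mod 19)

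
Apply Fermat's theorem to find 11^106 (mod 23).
By Fermat: 11^{22} ≡ 1 (mod 23). 106 = 4×22 + 18. So 11^{106} ≡ 11^{18} ≡ 16 (mod 23)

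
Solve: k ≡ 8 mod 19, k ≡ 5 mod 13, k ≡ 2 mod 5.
M = 19 × 13 × 5 = 1235. M₁ = 65, y₁ ≡ 12 mod 19. M₂ = 95, y₂ ≡ 10 mod 13. M₃ = 247, y₃ ≡ 3 mod 5. k = 8×65×12 + 5×95×10 + 2×247×3 ≡ 122 mod 1235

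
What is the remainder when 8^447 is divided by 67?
Using Fermat: 8^{66} ≡ 1 mod 67. 447 ≡ 51 mod 66. So 8^{447} ≡ 8^{51} ≡ 52 mod 67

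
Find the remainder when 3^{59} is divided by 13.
By Fermat: 3^{12} ≡ 1 (mod 13). 59 = 4×12 + 11. So 3^{59} ≡ 3^{11} ≡ 9 (mod 13)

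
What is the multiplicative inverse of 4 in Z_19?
Since 19 is prime, by Fermat 4^(-1) ≡ 4^{17} ≡ 5 (mod 19). Verify: 4 × 5 = 20 ≡ 1 (mod 19)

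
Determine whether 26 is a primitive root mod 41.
ord_41(26) divides 40. For each prime q|40: 26^{20}≡40, 26^{8}≡18, none ≡ 1. So 26 has order 40 and is a primitive root mod 41.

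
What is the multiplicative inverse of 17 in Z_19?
Since 19 is prime, by Fermat 17^(-1) ≡ 17^{17} ≡ 9 (mod 19). Verify: 17 × 9 = 153 ≡ 1 (mod 19)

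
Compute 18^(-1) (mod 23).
Since 23 is prime, by Fermat 18^(-1) ≡ 18^{21} ≡ 9 (mod 23). Verify: 18 × 9 = 162 ≡ 1 (mod 23)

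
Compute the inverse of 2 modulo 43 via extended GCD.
Extended GCD: 2(-21) + 43(1) = 1. So 2^(-1) ≡ -21 ≡ 22 (mod 43). Verify: 2 × 22 = 44 ≡ 1 (mod 43)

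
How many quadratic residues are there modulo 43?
Exactly half the non-zero residues mod a prime are QRs: (43-1)/2 = 21.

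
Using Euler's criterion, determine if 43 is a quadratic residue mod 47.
By Euler's criterion: 43^{23} ≡ 46 (mod 47). Since this equals -1 (≡ 46), 43 is not a QR.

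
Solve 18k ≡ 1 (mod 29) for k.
Since 29 is prime, by Fermat 18^(-1) ≡ 18^{27} ≡ 21 (mod 29). Verify: 18 × 21 = 378 ≡ 1 (mod 29)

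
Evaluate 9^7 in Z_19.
By repeated squaring mod 19: 9^{1}≡9, 9^{2}≡5, 9^{4}≡6. Then 9^{7} = 9^{4+2+1} ≡ 6 × 5 × 9 ≡ 4 mod 19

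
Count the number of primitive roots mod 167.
There are φ(167-1) = φ(166) = 82 primitive roots modulo 167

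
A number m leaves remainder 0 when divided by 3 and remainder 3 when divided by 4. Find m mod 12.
M = 3 × 4 = 12. M₁ = 4, y₁ ≡ 1 mod 3. M₂ = 3, y₂ ≡ 3 mod 4. m = 0×4×1 + 3×3×3 ≡ 3 mod 12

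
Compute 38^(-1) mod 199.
Since 199 is prime, by Fermat 38^(-1) ≡ 38^{197} ≡ 110 mod 199. Verify: 38 × 110 = 4180 ≡ 1 mod 199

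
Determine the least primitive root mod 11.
g = 2. Powers: [2, 4, 8, 5, 10, 9, ...] generates all 10 non-zero residues.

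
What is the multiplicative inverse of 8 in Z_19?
Since 19 is prime, by Fermat 8^(-1) ≡ 8^{17} ≡ 12 (mod 19). Verify: 8 × 12 = 96 ≡ 1 (mod 19)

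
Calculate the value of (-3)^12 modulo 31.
By repeated squaring (mod 31): (-3)^{1}≡28, (-3)^{2}≡9, (-3)^{4}≡19, (-3)^{8}≡20. Then (-3)^{12} = (-3)^{8+4} ≡ 20 × 19 ≡ 8 (mod 31)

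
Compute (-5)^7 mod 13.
By repeated squaring (mod 13): (-5)^{1}≡8, (-5)^{2}≡12, (-5)^{4}≡1. Then (-5)^{7} = (-5)^{4+2+1} ≡ 1 × 12 × 8 ≡ 5 (mod 13)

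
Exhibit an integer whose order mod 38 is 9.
5 has order 9 mod 38 since 5^{9} ≡ 1 (mod 38) and no smaller power works.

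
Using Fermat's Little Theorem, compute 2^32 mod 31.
By Fermat: 2^{30} ≡ 1 (mod 31). So 2^{32} = 2^{30} · 2^{2} ≡ 2^{2} ≡ 4 (mod 31)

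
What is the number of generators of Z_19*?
A prime p has φ(p-1) primitive roots; here φ(18) = 6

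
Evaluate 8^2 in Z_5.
8^{2} = 64 ≡ 4 (mod 5)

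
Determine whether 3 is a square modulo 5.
By Euler's criterion: 3^{2} ≡ 4 mod 5. Since this equals -1 (≡ 4), 3 is not a QR.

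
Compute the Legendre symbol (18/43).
(18/43) = 18^{21} mod 43 = -1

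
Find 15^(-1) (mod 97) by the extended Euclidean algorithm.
Extended GCD: 15(13) + 97(-2) = 1. So 15^(-1) ≡ 13 (mod 97). Verify: 15 × 13 = 195 ≡ 1 (mod 97)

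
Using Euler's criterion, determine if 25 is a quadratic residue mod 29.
By Euler's criterion: 25^{14} ≡ 1 mod 29. Since this equals 1, 25 is a QR.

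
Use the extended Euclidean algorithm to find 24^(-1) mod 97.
Extended GCD: 24(-4) + 97(1) = 1. So 24^(-1) ≡ -4 ≡ 93 (mod 97). Verify: 24 × 93 = 2232 ≡ 1 (mod 97)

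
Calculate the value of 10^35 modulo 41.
By repeated squaring (mod 41): 10^{1}≡10, 10^{2}≡18, 10^{4}≡37, 10^{8}≡16, 10^{16}≡10, 10^{32}≡18. Then 10^{35} = 10^{32+2+1} ≡ 18 × 18 × 10 ≡ 1 (mod 41)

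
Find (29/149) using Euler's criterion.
(29/149) = 29^{74} mod 149 = 1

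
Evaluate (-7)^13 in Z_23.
By repeated squaring mod 23: (-7)^{1}≡16, (-7)^{2}≡3, (-7)^{4}≡9, (-7)^{8}≡12. Then (-7)^{13} = (-7)^{8+4+1} ≡ 12 × 9 × 16 ≡ 3 mod 23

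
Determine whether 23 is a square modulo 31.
By Euler's criterion: 23^{15} ≡ 30 mod 31. Since this equals -1 (≡ 30), 23 is not a QR.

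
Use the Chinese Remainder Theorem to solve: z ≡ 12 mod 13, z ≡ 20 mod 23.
M = 13 × 23 = 299. M₁ = 23, y₁ ≡ 4 mod 13. M₂ = 13, y₂ ≡ 16 mod 23. z = 12×23×4 + 20×13×16 ≡ 181 mod 299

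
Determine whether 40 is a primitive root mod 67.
40^{11} ≡ 1 mod 67 and 11 < 66, so ord_67(40) = 11 ≠ 66 and 40 is not a primitive root.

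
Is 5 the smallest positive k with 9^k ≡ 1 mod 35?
Powers of 9 mod 35: 9^1≡9, 9^2≡11, 9^3≡29, 9^4≡16, 9^5≡4, 9^6≡1. 9^5≡4≢1, so ord ≠ 5. No, the actual order is 6.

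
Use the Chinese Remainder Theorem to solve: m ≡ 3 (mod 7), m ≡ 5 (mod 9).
M = 7 × 9 = 63. M₁ = 9, y₁ ≡ 4 (mod 7). M₂ = 7, y₂ ≡ 4 (mod 9). m = 3×9×4 + 5×7×4 ≡ 59 (mod 63)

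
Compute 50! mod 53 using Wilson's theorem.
(52)! = (50)! × (51) × (52) ≡ -1 mod 53. So (50)! ≡ -1 × [(52)(51)]^(-1) ≡ 26 mod 53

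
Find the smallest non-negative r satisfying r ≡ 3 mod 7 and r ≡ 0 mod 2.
M = 7 × 2 = 14. M₁ = 2, y₁ ≡ 4 mod 7. M₂ = 7, y₂ ≡ 1 mod 2. r = 3×2×4 + 0×7×1 ≡ 10 mod 14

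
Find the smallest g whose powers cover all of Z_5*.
g = 2. For each prime q|4: 2^{2}≡4, none ≡ 1, so ord_5(2) = 4 and 2 is a primitive root.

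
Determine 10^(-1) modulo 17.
Since 17 is prime, by Fermat 10^(-1) ≡ 10^{15} ≡ 12 mod 17. Verify: 10 × 12 = 120 ≡ 1 mod 17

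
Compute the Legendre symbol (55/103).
(55/103) = 55^{51} mod 103 = 1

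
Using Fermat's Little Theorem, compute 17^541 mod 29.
By Fermat: 17^{28} ≡ 1 (mod 29). 541 ≡ 9 (mod 28). So 17^{541} ≡ 17^{9} ≡ 17 (mod 29)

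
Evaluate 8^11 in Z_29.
By repeated squaring (mod 29): 8^{1}≡8, 8^{2}≡6, 8^{4}≡7, 8^{8}≡20. Then 8^{11} = 8^{8+2+1} ≡ 20 × 6 × 8 ≡ 3 (mod 29)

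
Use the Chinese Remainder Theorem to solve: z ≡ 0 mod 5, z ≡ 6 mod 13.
M = 5 × 13 = 65. M₁ = 13, y₁ ≡ 2 mod 5. M₂ = 5, y₂ ≡ 8 mod 13. z = 0×13×2 + 6×5×8 ≡ 45 mod 65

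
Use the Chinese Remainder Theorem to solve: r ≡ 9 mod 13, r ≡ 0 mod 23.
M = 13 × 23 = 299. M₁ = 23, y₁ ≡ 4 mod 13. M₂ = 13, y₂ ≡ 16 mod 23. r = 9×23×4 + 0×13×16 ≡ 230 mod 299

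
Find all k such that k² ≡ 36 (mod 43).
The square roots of 36 mod 43 are 6 and 37. Verify: 6² = 36 ≡ 36 (mod 43)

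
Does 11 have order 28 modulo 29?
ord_29(11) divides 28. For each prime q|28: 11^{14}≡28, 11^{4}≡25, none ≡ 1. So 11 has order 28 and is a primitive root mod 29.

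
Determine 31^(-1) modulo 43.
Since 43 is prime, by Fermat 31^(-1) ≡ 31^{41} ≡ 25 mod 43. Verify: 31 × 25 = 775 ≡ 1 mod 43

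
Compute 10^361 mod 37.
Using Fermat: 10^{36} ≡ 1 mod 37. 361 ≡ 1 mod 36. So 10^{361} ≡ 10^{1} ≡ 10 mod 37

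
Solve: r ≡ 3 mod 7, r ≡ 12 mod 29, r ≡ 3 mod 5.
M = 7 × 29 × 5 = 1015. M₁ = 145, y₁ ≡ 3 mod 7. M₂ = 35, y₂ ≡ 5 mod 29. M₃ = 203, y₃ ≡ 2 mod 5. r = 3×145×3 + 12×35×5 + 3×203×2 ≡ 563 mod 1015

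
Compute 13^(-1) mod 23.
Since 23 is prime, by Fermat 13^(-1) ≡ 13^{21} ≡ 16 mod 23. Verify: 13 × 16 = 208 ≡ 1 mod 23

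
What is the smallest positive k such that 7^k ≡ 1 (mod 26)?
Powers of 7 mod 26: 7^1≡7, 7^2≡23, 7^3≡5, 7^4≡9, 7^5≡11, 7^6≡25, 7^7≡19, 7^8≡3, 7^9≡21, 7^10≡17, 7^11≡15, 7^12≡1. So the order of 7 is 12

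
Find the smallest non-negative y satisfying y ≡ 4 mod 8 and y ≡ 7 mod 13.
M = 8 × 13 = 104. M₁ = 13, y₁ ≡ 5 mod 8. M₂ = 8, y₂ ≡ 5 mod 13. y = 4×13×5 + 7×8×5 ≡ 20 mod 104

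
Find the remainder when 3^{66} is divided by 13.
By Fermat: 3^{12} ≡ 1 mod 13. 66 = 5×12 + 6. So 3^{66} ≡ 3^{6} ≡ 1 mod 13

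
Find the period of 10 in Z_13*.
Powers of 10 mod 13: 10^1≡10, 10^2≡9, 10^3≡12, 10^4≡3, 10^5≡4, 10^6≡1. So the order of 10 is 6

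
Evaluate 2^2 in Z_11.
2^{2} = 4 ≡ 4 mod 11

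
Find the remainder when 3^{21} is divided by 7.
By Fermat: 3^{6} ≡ 1 mod 7. 21 = 3×6 + 3. So 3^{21} ≡ 3^{3} ≡ 6 mod 7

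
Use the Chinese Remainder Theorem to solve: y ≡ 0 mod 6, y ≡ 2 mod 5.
M = 6 × 5 = 30. M₁ = 5, y₁ ≡ 5 mod 6. M₂ = 6, y₂ ≡ 1 mod 5. y = 0×5×5 + 2×6×1 ≡ 12 mod 30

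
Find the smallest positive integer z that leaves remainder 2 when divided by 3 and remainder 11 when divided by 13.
M = 3 × 13 = 39. M₁ = 13, y₁ ≡ 1 (mod 3). M₂ = 3, y₂ ≡ 9 (mod 13). z = 2×13×1 + 11×3×9 ≡ 11 (mod 39)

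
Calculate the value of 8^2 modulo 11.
8^{2} = 64 ≡ 9 (mod 11)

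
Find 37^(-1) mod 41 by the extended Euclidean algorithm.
Extended GCD: 37(10) + 41(-9) = 1. So 37^(-1) ≡ 10 mod 41. Verify: 37 × 10 = 370 ≡ 1 mod 41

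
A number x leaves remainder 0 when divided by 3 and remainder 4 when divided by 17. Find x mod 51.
M = 3 × 17 = 51. M₁ = 17, y₁ ≡ 2 mod 3. M₂ = 3, y₂ ≡ 6 mod 17. x = 0×17×2 + 4×3×6 ≡ 21 mod 51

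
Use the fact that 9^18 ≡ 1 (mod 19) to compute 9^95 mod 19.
By Fermat: 9^{18} ≡ 1 (mod 19). 95 = 5×18 + 5. So 9^{95} ≡ 9^{5} ≡ 16 (mod 19)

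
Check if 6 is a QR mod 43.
By Euler's criterion: 6^{21} ≡ 1 mod 43. Since this equals 1, 6 is a QR.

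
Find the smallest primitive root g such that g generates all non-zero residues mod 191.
g = 19. For each prime q|190: 19^{95}≡190, 19^{38}≡39, 19^{10}≡52, none ≡ 1, so ord_191(19) = 190 and 19 is a primitive root.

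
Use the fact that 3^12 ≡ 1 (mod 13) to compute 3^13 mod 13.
By Fermat: 3^{12} ≡ 1 (mod 13). So 3^{13} = 3^{12} · 3^{1} ≡ 3^{1} ≡ 3 (mod 13)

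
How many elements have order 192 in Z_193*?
Number of primitive roots mod 193 = φ(p-1) = φ(192) = 64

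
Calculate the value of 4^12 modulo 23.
By repeated squaring (mod 23): 4^{1}≡4, 4^{2}≡16, 4^{4}≡3, 4^{8}≡9. Then 4^{12} = 4^{8+4} ≡ 9 × 3 ≡ 4 (mod 23)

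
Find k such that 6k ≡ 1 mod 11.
Since 11 is prime, by Fermat 6^(-1) ≡ 6^{9} ≡ 2 mod 11. Verify: 6 × 2 = 12 ≡ 1 mod 11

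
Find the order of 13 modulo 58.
Powers of 13 mod 58: 13^1≡13, 13^2≡53, 13^3≡51, 13^4≡25, 13^5≡35, 13^6≡49, 13^7≡57, 13^8≡45, 13^9≡5, 13^10≡7, 13^11≡33, 13^12≡23, 13^13≡9, 13^14≡1. Order = 14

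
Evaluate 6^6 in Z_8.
By repeated squaring (mod 8): 6^{1}≡6, 6^{2}≡4, 6^{4}≡0. Then 6^{6} = 6^{4+2} ≡ 0 × 4 ≡ 0 (mod 8)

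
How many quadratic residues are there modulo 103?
For prime 103, there are (p-1)/2 = (103-1)/2 = 51 quadratic residues (excluding 0).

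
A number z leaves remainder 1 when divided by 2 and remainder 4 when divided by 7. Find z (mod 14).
M = 2 × 7 = 14. M₁ = 7, y₁ ≡ 1 (mod 2). M₂ = 2, y₂ ≡ 4 (mod 7). z = 1×7×1 + 4×2×4 ≡ 11 (mod 14)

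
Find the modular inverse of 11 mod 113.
Since 113 is prime, by Fermat 11^(-1) ≡ 11^{111} ≡ 72 (mod 113). Verify: 11 × 72 = 792 ≡ 1 (mod 113)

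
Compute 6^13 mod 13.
Using Fermat: 6^{12} ≡ 1 mod 13. 13 ≡ 1 mod 12. So 6^{13} ≡ 6^{1} ≡ 6 mod 13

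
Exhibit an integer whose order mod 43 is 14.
2 has order 14 mod 43 since 2^{14} ≡ 1 mod 43 and no smaller power works.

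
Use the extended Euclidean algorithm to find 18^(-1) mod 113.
Extended GCD: 18(44) + 113(-7) = 1. So 18^(-1) ≡ 44 (mod 113). Verify: 18 × 44 = 792 ≡ 1 (mod 113)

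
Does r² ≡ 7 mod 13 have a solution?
By Euler's criterion: 7^{6} ≡ 12 mod 13. Since this equals -1 (≡ 12), 7 is not a QR.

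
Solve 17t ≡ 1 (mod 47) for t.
Since 47 is prime, by Fermat 17^(-1) ≡ 17^{45} ≡ 36 (mod 47). Verify: 17 × 36 = 612 ≡ 1 (mod 47)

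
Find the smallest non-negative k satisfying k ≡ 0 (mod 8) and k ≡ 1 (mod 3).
M = 8 × 3 = 24. M₁ = 3, y₁ ≡ 3 (mod 8). M₂ = 8, y₂ ≡ 2 (mod 3). k = 0×3×3 + 1×8×2 ≡ 16 (mod 24)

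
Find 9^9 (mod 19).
By repeated squaring (mod 19): 9^{1}≡9, 9^{2}≡5, 9^{4}≡6, 9^{8}≡17. Then 9^{9} = 9^{8+1} ≡ 17 × 9 ≡ 1 (mod 19)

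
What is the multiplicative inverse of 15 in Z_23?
Since 23 is prime, by Fermat 15^(-1) ≡ 15^{21} ≡ 20 (mod 23). Verify: 15 × 20 = 300 ≡ 1 (mod 23)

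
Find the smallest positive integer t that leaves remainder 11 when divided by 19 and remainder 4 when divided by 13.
M = 19 × 13 = 247. M₁ = 13, y₁ ≡ 3 mod 19. M₂ = 19, y₂ ≡ 11 mod 13. t = 11×13×3 + 4×19×11 ≡ 30 mod 247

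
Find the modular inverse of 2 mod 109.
Since 109 is prime, by Fermat 2^(-1) ≡ 2^{107} ≡ 55 (mod 109). Verify: 2 × 55 = 110 ≡ 1 (mod 109)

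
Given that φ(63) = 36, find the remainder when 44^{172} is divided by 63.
By Euler: 44^{36} ≡ 1 mod 63 since gcd(44, 63) = 1. 172 = 4×36 + 28. So 44^{172} ≡ 44^{28} ≡ 37 mod 63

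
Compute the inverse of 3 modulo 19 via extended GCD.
Extended GCD: 3(-6) + 19(1) = 1. So 3^(-1) ≡ -6 ≡ 13 (mod 19). Verify: 3 × 13 = 39 ≡ 1 (mod 19)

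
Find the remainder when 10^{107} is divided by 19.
By Fermat: 10^{18} ≡ 1 mod 19. 107 = 5×18 + 17. So 10^{107} ≡ 10^{17} ≡ 2 mod 19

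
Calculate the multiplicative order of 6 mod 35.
Powers of 6 mod 35: 6^1≡6, 6^2≡1. So the order of 6 is 2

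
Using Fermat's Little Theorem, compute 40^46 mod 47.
By Fermat's Little Theorem, 40^{46} ≡ 1 (mod 47) since 47 is prime and gcd(40, 47) = 1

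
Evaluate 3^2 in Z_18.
3^{2} = 9 ≡ 9 (mod 18)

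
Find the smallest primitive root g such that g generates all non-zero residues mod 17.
g = 3. Powers: [3, 9, 10, 13, 5, 15, 11, 16, 14, 8, ...] generates all 16 non-zero residues.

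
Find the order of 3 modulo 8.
Powers of 3 mod 8: 3^1≡3, 3^2≡1. Order = 2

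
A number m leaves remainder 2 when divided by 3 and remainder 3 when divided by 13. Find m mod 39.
M = 3 × 13 = 39. M₁ = 13, y₁ ≡ 1 mod 3. M₂ = 3, y₂ ≡ 9 mod 13. m = 2×13×1 + 3×3×9 ≡ 29 mod 39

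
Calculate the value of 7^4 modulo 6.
7^{4} = 2401 ≡ 1 (mod 6)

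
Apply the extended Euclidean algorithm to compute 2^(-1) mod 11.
Extended GCD: 2(-5) + 11(1) = 1. So 2^(-1) ≡ -5 ≡ 6 mod 11. Verify: 2 × 6 = 12 ≡ 1 mod 11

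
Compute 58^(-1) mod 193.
Since 193 is prime, by Fermat 58^(-1) ≡ 58^{191} ≡ 10 mod 193. Verify: 58 × 10 = 580 ≡ 1 mod 193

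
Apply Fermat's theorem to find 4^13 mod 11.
By Fermat: 4^{10} ≡ 1 mod 11. So 4^{13} = 4^{10} · 4^{3} ≡ 4^{3} ≡ 9 mod 11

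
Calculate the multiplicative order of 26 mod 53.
Powers of 26 mod 53: 26^1≡26, 26^2≡40, 26^3≡33, 26^4≡10, 26^5≡48, 26^6≡29, 26^7≡12, 26^8≡47, 26^9≡3, 26^10≡25, 26^11≡14, 26^12≡46, 26^13≡30, 26^14≡38, 26^15≡34, 26^16≡36, 26^17≡35, 26^18≡9, 26^19≡22, 26^20≡42, 26^21≡32, 26^22≡37, 26^23≡8, 26^24≡49, 26^25≡2, 26^26≡52, 26^27≡27, 26^28≡13, 26^29≡20, 26^30≡43, 26^31≡5, 26^32≡24, 26^33≡41, 26^34≡6, 26^35≡50, 26^36≡28, 26^37≡39, 26^38≡7, 26^39≡23, 26^40≡15, 26^41≡19, 26^42≡17, 26^43≡18, 26^44≡44, 26^45≡31, 26^46≡11, 26^47≡21, 26^48≡16, 26^49≡45, 26^50≡4, 26^51≡51, 26^52≡1. ord_53(26) = 52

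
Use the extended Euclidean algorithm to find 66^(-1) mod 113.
Extended GCD: 66(12) + 113(-7) = 1. So 66^(-1) ≡ 12 (mod 113). Verify: 66 × 12 = 792 ≡ 1 (mod 113)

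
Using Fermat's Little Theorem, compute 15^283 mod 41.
By Fermat: 15^{40} ≡ 1 mod 41. 283 ≡ 3 mod 40. So 15^{283} ≡ 15^{3} ≡ 13 mod 41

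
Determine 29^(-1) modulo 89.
Since 89 is prime, by Fermat 29^(-1) ≡ 29^{87} ≡ 43 (mod 89). Verify: 29 × 43 = 1247 ≡ 1 (mod 89)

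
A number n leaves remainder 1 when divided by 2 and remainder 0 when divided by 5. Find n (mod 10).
M = 2 × 5 = 10. M₁ = 5, y₁ ≡ 1 (mod 2). M₂ = 2, y₂ ≡ 3 (mod 5). n = 1×5×1 + 0×2×3 ≡ 5 (mod 10)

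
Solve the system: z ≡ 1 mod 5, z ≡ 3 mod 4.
M = 5 × 4 = 20. M₁ = 4, y₁ ≡ 4 mod 5. M₂ = 5, y₂ ≡ 1 mod 4. z = 1×4×4 + 3×5×1 ≡ 11 mod 20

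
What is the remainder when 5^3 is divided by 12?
5^{3} = 125 ≡ 5 (mod 12)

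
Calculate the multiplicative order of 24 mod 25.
Powers of 24 mod 25: 24^1≡24, 24^2≡1. So the order of 24 is 2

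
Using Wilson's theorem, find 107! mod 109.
(108)! = (107)! × (108) ≡ -1 (mod 109). So (107)! ≡ -1 × (108)^(-1) ≡ (-1)×(-1) = 1 (mod 109)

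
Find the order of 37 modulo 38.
Powers of 37 mod 38: 37^1≡37, 37^2≡1. So the order of 37 is 2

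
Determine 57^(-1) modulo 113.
Since 113 is prime, by Fermat 57^(-1) ≡ 57^{111} ≡ 2 (mod 113). Verify: 57 × 2 = 114 ≡ 1 (mod 113)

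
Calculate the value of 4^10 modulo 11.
Using Fermat: 4^{10} ≡ 1 mod 11. 10 ≡ 0 mod 10. So 4^{10} ≡ 4^{0} ≡ 1 mod 11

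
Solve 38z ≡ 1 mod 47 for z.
Since 47 is prime, by Fermat 38^(-1) ≡ 38^{45} ≡ 26 mod 47. Verify: 38 × 26 = 988 ≡ 1 mod 47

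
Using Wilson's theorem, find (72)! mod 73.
By Wilson's theorem, (72)! ≡ -1 ≡ 72 (mod 73)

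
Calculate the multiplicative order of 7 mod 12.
Powers of 7 mod 12: 7^1≡7, 7^2≡1. ord_12(7) = 2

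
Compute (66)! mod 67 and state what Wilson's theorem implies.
(66)! mod 67 = 66. Since this equals -1 mod 67, Wilson confirms 67 is prime.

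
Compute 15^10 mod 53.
By repeated squaring (mod 53): 15^{1}≡15, 15^{2}≡13, 15^{4}≡10, 15^{8}≡47. Then 15^{10} = 15^{8+2} ≡ 47 × 13 ≡ 28 (mod 53)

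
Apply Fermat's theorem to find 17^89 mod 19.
By Fermat: 17^{18} ≡ 1 mod 19. 89 = 4×18 + 17. So 17^{89} ≡ 17^{17} ≡ 9 mod 19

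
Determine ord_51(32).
Powers of 32 mod 51: 32^1≡32, 32^2≡4, 32^3≡26, 32^4≡16, 32^5≡2, 32^6≡13, 32^7≡8, 32^8≡1. So the order of 32 is 8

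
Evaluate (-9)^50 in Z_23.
Using Fermat: (-9)^{22} ≡ 1 mod 23. 50 ≡ 6 mod 22. So (-9)^{50} ≡ (-9)^{6} ≡ 3 mod 23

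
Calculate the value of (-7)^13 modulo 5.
Using Fermat: (-7)^{4} ≡ 1 (mod 5). 13 ≡ 1 (mod 4). So (-7)^{13} ≡ (-7)^{1} ≡ 3 (mod 5)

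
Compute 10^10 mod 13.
By repeated squaring mod 13: 10^{1}≡10, 10^{2}≡9, 10^{4}≡3, 10^{8}≡9. Then 10^{10} = 10^{8+2} ≡ 9 × 9 ≡ 3 mod 13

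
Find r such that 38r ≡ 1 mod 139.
Since 139 is prime, by Fermat 38^(-1) ≡ 38^{137} ≡ 11 mod 139. Verify: 38 × 11 = 418 ≡ 1 mod 139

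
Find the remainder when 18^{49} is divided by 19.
By Fermat: 18^{18} ≡ 1 (mod 19). 49 = 2×18 + 13. So 18^{49} ≡ 18^{13} ≡ 18 (mod 19)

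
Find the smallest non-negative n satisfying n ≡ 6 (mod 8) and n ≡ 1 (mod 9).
M = 8 × 9 = 72. M₁ = 9, y₁ ≡ 1 (mod 8). M₂ = 8, y₂ ≡ 8 (mod 9). n = 6×9×1 + 1×8×8 ≡ 46 (mod 72)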